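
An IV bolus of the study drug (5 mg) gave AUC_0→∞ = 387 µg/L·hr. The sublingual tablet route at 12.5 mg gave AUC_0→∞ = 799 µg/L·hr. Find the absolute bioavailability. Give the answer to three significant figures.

F = 0.826

F = (AUC_ev / D_ev) / (AUC_iv / D_iv)
  = (799/12.5) / (387/5)
  = 63.92 / 77.4 = 0.8258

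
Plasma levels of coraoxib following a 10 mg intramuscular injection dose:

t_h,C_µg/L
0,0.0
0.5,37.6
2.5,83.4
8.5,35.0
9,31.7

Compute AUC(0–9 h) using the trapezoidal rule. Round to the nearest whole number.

Trapezoidal AUC_0→9:
  [0→0.5]: (0.0+37.6)/2 × 0.5 = 9.4
  [0.5→2.5]: (37.6+83.4)/2 × 2 = 121.0
  [2.5→8.5]: (83.4+35.0)/2 × 6 = 355.2
  [8.5→9]: (35.0+31.7)/2 × 0.5 = 16.675
  Sum = 502.275 µg/L·h

AUC = 502 µg/L·h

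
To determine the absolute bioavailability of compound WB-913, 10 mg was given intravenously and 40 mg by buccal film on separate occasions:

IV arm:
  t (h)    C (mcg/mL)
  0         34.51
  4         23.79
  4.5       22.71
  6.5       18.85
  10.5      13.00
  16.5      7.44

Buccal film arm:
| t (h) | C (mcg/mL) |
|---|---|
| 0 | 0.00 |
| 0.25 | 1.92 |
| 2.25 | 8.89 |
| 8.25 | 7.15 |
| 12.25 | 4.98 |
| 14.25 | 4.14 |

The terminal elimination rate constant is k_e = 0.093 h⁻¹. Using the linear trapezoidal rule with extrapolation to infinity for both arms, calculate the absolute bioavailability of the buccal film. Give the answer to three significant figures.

Trapezoidal AUC_0→16.5 (IV):
  [0→4]: (34.51+23.79)/2 × 4 = 116.6
  [4→4.5]: (23.79+22.71)/2 × 0.5 = 11.625
  [4.5→6.5]: (22.71+18.85)/2 × 2 = 41.56
  [6.5→10.5]: (18.85+13.00)/2 × 4 = 63.7
  [10.5→16.5]: (13.00+7.44)/2 × 6 = 61.32
  Sum = 294.805 mcg/mL·h
IV tail: 7.44/0.093 = 80.000; AUC_iv,0→∞ = 294.805 + 80.000 = 374.805 mcg/mL·h
Trapezoidal AUC_0→14.25 (buccal film):
  [0→0.25]: (0.00+1.92)/2 × 0.25 = 0.24
  [0.25→2.25]: (1.92+8.89)/2 × 2 = 10.81
  [2.25→8.25]: (8.89+7.15)/2 × 6 = 48.12
  [8.25→12.25]: (7.15+4.98)/2 × 4 = 24.26
  [12.25→14.25]: (4.98+4.14)/2 × 2 = 9.12
  Sum = 92.55 mcg/mL·h
buccal film tail: 4.14/0.093 = 44.516; AUC_ev,0→∞ = 92.55 + 44.516 = 137.066 mcg/mL·h
F = (AUC_ev/D_ev)/(AUC_iv/D_iv) = (137.066/40)/(374.805/10) = 3.42665/37.4805 = 0.0914

F = 0.0914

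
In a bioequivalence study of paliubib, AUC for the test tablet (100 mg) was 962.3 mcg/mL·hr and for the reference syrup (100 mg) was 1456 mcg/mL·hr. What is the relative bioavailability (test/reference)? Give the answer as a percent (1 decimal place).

F_rel = (AUC_test/D_test) / (AUC_ref/D_ref)
      = (962.3/100) / (1456/100)
      = 9.623 / 14.56 = 0.6609 = 66.09%

F_rel = 66.1%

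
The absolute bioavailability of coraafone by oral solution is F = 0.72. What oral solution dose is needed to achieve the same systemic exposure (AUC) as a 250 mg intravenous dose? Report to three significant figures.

For equal systemic exposure: F × D_ev = D_iv
D_ev = D_iv / F = 250 / 0.72 = 347.222 mg

D_oral = 347 mg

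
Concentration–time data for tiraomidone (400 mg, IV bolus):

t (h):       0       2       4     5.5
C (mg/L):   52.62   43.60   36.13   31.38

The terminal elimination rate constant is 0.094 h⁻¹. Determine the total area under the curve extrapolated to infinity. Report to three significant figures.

Trapezoidal AUC_0→5.5:
  [0→2]: (52.62+43.60)/2 × 2 = 96.22
  [2→4]: (43.60+36.13)/2 × 2 = 79.73
  [4→5.5]: (36.13+31.38)/2 × 1.5 = 50.6325
  Sum = 226.5825 mg/L·h
Extrapolated tail: C_last / k_e = 31.38 / 0.094 = 333.830
AUC_0→∞ = 226.5825 + 333.830 = 560.4125 mg/L·h

AUC = 560 mg/L·h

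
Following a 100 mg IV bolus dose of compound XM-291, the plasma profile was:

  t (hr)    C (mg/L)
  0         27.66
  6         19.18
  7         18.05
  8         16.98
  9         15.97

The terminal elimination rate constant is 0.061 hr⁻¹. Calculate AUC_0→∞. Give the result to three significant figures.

Trapezoidal AUC_0→9:
  [0→6]: (27.66+19.18)/2 × 6 = 140.52
  [6→7]: (19.18+18.05)/2 × 1 = 18.615
  [7→8]: (18.05+16.98)/2 × 1 = 17.515
  [8→9]: (16.98+15.97)/2 × 1 = 16.475
  Sum = 193.125 mg/L·hr
Extrapolated tail: C_last / k_e = 15.97 / 0.061 = 261.803
AUC_0→∞ = 193.125 + 261.803 = 454.928 mg/L·hr

AUC = 455 mg/L·hr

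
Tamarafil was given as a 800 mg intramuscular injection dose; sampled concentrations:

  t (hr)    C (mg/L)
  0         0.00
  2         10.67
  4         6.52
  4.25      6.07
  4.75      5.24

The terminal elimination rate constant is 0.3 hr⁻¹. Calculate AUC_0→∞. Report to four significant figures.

AUC = 49.73 mg/L·hr

Trapezoidal AUC_0→4.75:
  [0→2]: (0.00+10.67)/2 × 2 = 10.67
  [2→4]: (10.67+6.52)/2 × 2 = 17.19
  [4→4.25]: (6.52+6.07)/2 × 0.25 = 1.57375
  [4.25→4.75]: (6.07+5.24)/2 × 0.5 = 2.8275
  Sum = 32.26125 mg/L·hr
Extrapolated tail: C_last / k_e = 5.24 / 0.3 = 17.467
AUC_0→∞ = 32.26125 + 17.467 = 49.72825 mg/L·hr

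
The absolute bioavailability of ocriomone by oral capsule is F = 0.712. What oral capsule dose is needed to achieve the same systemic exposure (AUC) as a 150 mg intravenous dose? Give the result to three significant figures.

D_oral = 211 mg

For equal systemic exposure: F × D_ev = D_iv
D_ev = D_iv / F = 150 / 0.712 = 210.674 mg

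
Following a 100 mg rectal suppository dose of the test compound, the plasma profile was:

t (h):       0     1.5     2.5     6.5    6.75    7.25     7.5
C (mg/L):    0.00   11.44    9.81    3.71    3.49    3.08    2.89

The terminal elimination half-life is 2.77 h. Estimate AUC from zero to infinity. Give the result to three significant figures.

AUC = 61.1 mg/L·h

Trapezoidal AUC_0→7.5:
  [0→1.5]: (0.00+11.44)/2 × 1.5 = 8.58
  [1.5→2.5]: (11.44+9.81)/2 × 1 = 10.625
  [2.5→6.5]: (9.81+3.71)/2 × 4 = 27.04
  [6.5→6.75]: (3.71+3.49)/2 × 0.25 = 0.9
  [6.75→7.25]: (3.49+3.08)/2 × 0.5 = 1.6425
  [7.25→7.5]: (3.08+2.89)/2 × 0.25 = 0.74625
  Sum = 49.53375 mg/L·h
k_e = ln2 / t½ = 0.693147 / 2.77 = 0.2502 h^-1
Extrapolated tail: C_last / k_e = 2.89 / 0.2502 = 11.551
AUC_0→∞ = 49.53375 + 11.551 = 61.08475 mg/L·h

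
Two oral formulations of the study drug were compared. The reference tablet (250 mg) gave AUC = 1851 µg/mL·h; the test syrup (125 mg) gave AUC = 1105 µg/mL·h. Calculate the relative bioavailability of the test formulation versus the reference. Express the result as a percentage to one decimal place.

F_rel = 119.4%

F_rel = (AUC_test/D_test) / (AUC_ref/D_ref)
      = (1105/125) / (1851/250)
      = 8.84 / 7.404 = 1.1939 = 119.39%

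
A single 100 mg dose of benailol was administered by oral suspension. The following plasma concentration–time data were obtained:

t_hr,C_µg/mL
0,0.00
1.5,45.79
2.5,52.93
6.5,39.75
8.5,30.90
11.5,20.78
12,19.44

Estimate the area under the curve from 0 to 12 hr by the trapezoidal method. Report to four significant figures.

AUC = 427.3 µg/mL·hr

Trapezoidal AUC_0→12:
  [0→1.5]: (0.00+45.79)/2 × 1.5 = 34.3425
  [1.5→2.5]: (45.79+52.93)/2 × 1 = 49.36
  [2.5→6.5]: (52.93+39.75)/2 × 4 = 185.36
  [6.5→8.5]: (39.75+30.90)/2 × 2 = 70.65
  [8.5→11.5]: (30.90+20.78)/2 × 3 = 77.52
  [11.5→12]: (20.78+19.44)/2 × 0.5 = 10.055
  Sum = 427.2875 µg/mL·hr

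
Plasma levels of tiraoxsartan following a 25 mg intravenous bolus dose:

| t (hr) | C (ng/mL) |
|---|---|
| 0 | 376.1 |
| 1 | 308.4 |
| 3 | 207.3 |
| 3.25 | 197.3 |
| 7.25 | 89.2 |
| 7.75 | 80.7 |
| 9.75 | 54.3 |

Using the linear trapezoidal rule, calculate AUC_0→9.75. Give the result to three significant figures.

AUC = 1660 ng/mL·hr

Trapezoidal AUC_0→9.75:
  [0→1]: (376.1+308.4)/2 × 1 = 342.25
  [1→3]: (308.4+207.3)/2 × 2 = 515.7
  [3→3.25]: (207.3+197.3)/2 × 0.25 = 50.575
  [3.25→7.25]: (197.3+89.2)/2 × 4 = 573.0
  [7.25→7.75]: (89.2+80.7)/2 × 0.5 = 42.475
  [7.75→9.75]: (80.7+54.3)/2 × 2 = 135.0
  Sum = 1659.0 ng/mL·hr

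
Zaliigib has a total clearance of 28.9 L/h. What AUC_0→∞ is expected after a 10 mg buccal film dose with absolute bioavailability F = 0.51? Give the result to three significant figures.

AUC = 0.176 mg/L·h

AUC_0→∞ = F × Dose / CL
        = 0.51 × 10 / 28.9 = 0.176471 mg/L·h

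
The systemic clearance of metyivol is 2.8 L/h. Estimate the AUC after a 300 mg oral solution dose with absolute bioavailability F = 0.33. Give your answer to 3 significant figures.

AUC = 35.4 mg/L·h

AUC_0→∞ = F × Dose / CL
        = 0.33 × 300 / 2.8 = 35.3571 mg/L·h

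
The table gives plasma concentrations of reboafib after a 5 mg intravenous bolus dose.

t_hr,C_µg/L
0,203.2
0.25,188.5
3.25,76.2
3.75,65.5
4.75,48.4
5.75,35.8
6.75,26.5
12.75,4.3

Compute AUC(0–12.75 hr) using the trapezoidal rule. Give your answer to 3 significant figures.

AUC = 704 µg/L·hr

Trapezoidal AUC_0→12.75:
  [0→0.25]: (203.2+188.5)/2 × 0.25 = 48.9625
  [0.25→3.25]: (188.5+76.2)/2 × 3 = 397.05
  [3.25→3.75]: (76.2+65.5)/2 × 0.5 = 35.425
  [3.75→4.75]: (65.5+48.4)/2 × 1 = 56.95
  [4.75→5.75]: (48.4+35.8)/2 × 1 = 42.1
  [5.75→6.75]: (35.8+26.5)/2 × 1 = 31.15
  [6.75→12.75]: (26.5+4.3)/2 × 6 = 92.4
  Sum = 704.0375 µg/L·hr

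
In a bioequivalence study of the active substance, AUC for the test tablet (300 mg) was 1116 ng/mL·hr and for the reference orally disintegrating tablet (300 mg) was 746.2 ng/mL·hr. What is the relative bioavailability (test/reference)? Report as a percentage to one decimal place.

F_rel = (AUC_test/D_test) / (AUC_ref/D_ref)
      = (1116/300) / (746.2/300)
      = 3.72 / 2.48733 = 1.4956 = 149.56%

F_rel = 149.6%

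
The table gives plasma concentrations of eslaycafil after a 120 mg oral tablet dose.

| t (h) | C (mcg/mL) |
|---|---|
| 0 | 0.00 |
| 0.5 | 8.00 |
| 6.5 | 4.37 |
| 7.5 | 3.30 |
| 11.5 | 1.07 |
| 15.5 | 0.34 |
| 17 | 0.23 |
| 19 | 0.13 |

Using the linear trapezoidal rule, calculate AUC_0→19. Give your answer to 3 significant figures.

AUC = 55.3 mcg/mL·h

Trapezoidal AUC_0→19:
  [0→0.5]: (0.00+8.00)/2 × 0.5 = 2.0
  [0.5→6.5]: (8.00+4.37)/2 × 6 = 37.11
  [6.5→7.5]: (4.37+3.30)/2 × 1 = 3.835
  [7.5→11.5]: (3.30+1.07)/2 × 4 = 8.74
  [11.5→15.5]: (1.07+0.34)/2 × 4 = 2.82
  [15.5→17]: (0.34+0.23)/2 × 1.5 = 0.4275
  [17→19]: (0.23+0.13)/2 × 2 = 0.36
  Sum = 55.2925 mcg/mL·h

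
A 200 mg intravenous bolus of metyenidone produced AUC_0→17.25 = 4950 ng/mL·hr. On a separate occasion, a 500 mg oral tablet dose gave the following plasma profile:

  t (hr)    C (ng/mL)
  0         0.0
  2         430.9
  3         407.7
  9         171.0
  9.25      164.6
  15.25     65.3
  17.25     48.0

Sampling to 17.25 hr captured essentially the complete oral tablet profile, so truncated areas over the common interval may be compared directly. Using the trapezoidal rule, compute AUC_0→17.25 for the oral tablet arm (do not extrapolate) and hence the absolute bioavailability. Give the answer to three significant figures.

Trapezoidal AUC_0→17.25 (oral tablet):
  [0→2]: (0.0+430.9)/2 × 2 = 430.9
  [2→3]: (430.9+407.7)/2 × 1 = 419.3
  [3→9]: (407.7+171.0)/2 × 6 = 1736.1
  [9→9.25]: (171.0+164.6)/2 × 0.25 = 41.95
  [9.25→15.25]: (164.6+65.3)/2 × 6 = 689.7
  [15.25→17.25]: (65.3+48.0)/2 × 2 = 113.3
  Sum = 3431.25 ng/mL·hr
F = (AUC_ev/D_ev)/(AUC_iv/D_iv) = (3431.25/500)/(4950/200) = 6.8625/24.75 = 0.2773

F = 0.277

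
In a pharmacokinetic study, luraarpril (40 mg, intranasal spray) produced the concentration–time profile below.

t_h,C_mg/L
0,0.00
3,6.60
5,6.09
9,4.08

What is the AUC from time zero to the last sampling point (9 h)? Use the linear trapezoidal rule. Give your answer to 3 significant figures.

AUC = 42.9 mg/L·h

Trapezoidal AUC_0→9:
  [0→3]: (0.00+6.60)/2 × 3 = 9.9
  [3→5]: (6.60+6.09)/2 × 2 = 12.69
  [5→9]: (6.09+4.08)/2 × 4 = 20.34
  Sum = 42.93 mg/L·h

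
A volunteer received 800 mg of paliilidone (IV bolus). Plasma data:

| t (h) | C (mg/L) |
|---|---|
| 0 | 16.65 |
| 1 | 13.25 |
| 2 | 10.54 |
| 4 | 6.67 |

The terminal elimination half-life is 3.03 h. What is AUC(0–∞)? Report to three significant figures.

Trapezoidal AUC_0→4:
  [0→1]: (16.65+13.25)/2 × 1 = 14.95
  [1→2]: (13.25+10.54)/2 × 1 = 11.895
  [2→4]: (10.54+6.67)/2 × 2 = 17.21
  Sum = 44.055 mg/L·h
k_e = ln2 / t½ = 0.693147 / 3.03 = 0.2288 h^-1
Extrapolated tail: C_last / k_e = 6.67 / 0.2288 = 29.152
AUC_0→∞ = 44.055 + 29.152 = 73.207 mg/L·h

AUC = 73.2 mg/L·h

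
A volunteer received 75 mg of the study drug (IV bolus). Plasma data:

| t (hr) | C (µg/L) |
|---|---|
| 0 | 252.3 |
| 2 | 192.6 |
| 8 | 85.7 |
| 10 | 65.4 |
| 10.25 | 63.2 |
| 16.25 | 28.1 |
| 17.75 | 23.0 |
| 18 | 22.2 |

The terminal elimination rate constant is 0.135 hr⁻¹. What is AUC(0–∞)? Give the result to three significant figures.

Trapezoidal AUC_0→18:
  [0→2]: (252.3+192.6)/2 × 2 = 444.9
  [2→8]: (192.6+85.7)/2 × 6 = 834.9
  [8→10]: (85.7+65.4)/2 × 2 = 151.1
  [10→10.25]: (65.4+63.2)/2 × 0.25 = 16.075
  [10.25→16.25]: (63.2+28.1)/2 × 6 = 273.9
  [16.25→17.75]: (28.1+23.0)/2 × 1.5 = 38.325
  [17.75→18]: (23.0+22.2)/2 × 0.25 = 5.65
  Sum = 1764.85 µg/L·hr
Extrapolated tail: C_last / k_e = 22.2 / 0.135 = 164.444
AUC_0→∞ = 1764.85 + 164.444 = 1929.294 µg/L·hr

AUC = 1930 µg/L·hr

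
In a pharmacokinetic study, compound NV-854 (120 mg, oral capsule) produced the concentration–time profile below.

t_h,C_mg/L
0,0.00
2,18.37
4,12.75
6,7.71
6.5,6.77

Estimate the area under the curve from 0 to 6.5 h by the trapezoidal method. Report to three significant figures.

AUC = 73.6 mg/L·h

Trapezoidal AUC_0→6.5:
  [0→2]: (0.00+18.37)/2 × 2 = 18.37
  [2→4]: (18.37+12.75)/2 × 2 = 31.12
  [4→6]: (12.75+7.71)/2 × 2 = 20.46
  [6→6.5]: (7.71+6.77)/2 × 0.5 = 3.62
  Sum = 73.57 mg/L·h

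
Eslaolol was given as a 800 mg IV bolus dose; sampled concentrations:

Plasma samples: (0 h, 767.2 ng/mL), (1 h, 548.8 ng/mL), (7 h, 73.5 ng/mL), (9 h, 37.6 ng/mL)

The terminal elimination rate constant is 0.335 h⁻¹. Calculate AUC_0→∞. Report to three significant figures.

AUC = 2750 ng/mL·h

Trapezoidal AUC_0→9:
  [0→1]: (767.2+548.8)/2 × 1 = 658.0
  [1→7]: (548.8+73.5)/2 × 6 = 1866.9
  [7→9]: (73.5+37.6)/2 × 2 = 111.1
  Sum = 2636.0 ng/mL·h
Extrapolated tail: C_last / k_e = 37.6 / 0.335 = 112.239
AUC_0→∞ = 2636.0 + 112.239 = 2748.239 ng/mL·h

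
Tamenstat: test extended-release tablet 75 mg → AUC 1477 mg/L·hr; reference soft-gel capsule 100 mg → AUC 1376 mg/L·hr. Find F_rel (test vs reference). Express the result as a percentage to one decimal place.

F_rel = (AUC_test/D_test) / (AUC_ref/D_ref)
      = (1477/75) / (1376/100)
      = 19.6933 / 13.76 = 1.4312 = 143.12%

F_rel = 143.1%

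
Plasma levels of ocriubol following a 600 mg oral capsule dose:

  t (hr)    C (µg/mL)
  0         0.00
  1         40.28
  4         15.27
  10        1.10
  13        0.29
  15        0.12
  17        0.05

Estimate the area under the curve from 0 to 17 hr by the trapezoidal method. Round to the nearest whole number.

Trapezoidal AUC_0→17:
  [0→1]: (0.00+40.28)/2 × 1 = 20.14
  [1→4]: (40.28+15.27)/2 × 3 = 83.325
  [4→10]: (15.27+1.10)/2 × 6 = 49.11
  [10→13]: (1.10+0.29)/2 × 3 = 2.085
  [13→15]: (0.29+0.12)/2 × 2 = 0.41
  [15→17]: (0.12+0.05)/2 × 2 = 0.17
  Sum = 155.24 µg/mL·hr

AUC = 155 µg/mL·hr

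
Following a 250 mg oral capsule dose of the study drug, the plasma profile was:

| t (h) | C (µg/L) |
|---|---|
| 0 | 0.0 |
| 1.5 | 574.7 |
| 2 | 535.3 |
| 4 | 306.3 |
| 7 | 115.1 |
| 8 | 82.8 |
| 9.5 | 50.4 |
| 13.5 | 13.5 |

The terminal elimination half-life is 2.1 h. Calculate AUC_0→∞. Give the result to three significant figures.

AUC = 2550 µg/L·h

Trapezoidal AUC_0→13.5:
  [0→1.5]: (0.0+574.7)/2 × 1.5 = 431.025
  [1.5→2]: (574.7+535.3)/2 × 0.5 = 277.5
  [2→4]: (535.3+306.3)/2 × 2 = 841.6
  [4→7]: (306.3+115.1)/2 × 3 = 632.1
  [7→8]: (115.1+82.8)/2 × 1 = 98.95
  [8→9.5]: (82.8+50.4)/2 × 1.5 = 99.9
  [9.5→13.5]: (50.4+13.5)/2 × 4 = 127.8
  Sum = 2508.875 µg/L·h
k_e = ln2 / t½ = 0.693147 / 2.1 = 0.3301 h^-1
Extrapolated tail: C_last / k_e = 13.5 / 0.3301 = 40.897
AUC_0→∞ = 2508.875 + 40.897 = 2549.772 µg/L·h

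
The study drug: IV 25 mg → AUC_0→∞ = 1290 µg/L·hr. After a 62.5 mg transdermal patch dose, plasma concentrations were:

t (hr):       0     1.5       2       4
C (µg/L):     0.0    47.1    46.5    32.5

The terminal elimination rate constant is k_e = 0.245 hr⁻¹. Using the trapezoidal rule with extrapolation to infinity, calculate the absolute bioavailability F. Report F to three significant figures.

Trapezoidal AUC_0→4 (transdermal patch):
  [0→1.5]: (0.0+47.1)/2 × 1.5 = 35.325
  [1.5→2]: (47.1+46.5)/2 × 0.5 = 23.4
  [2→4]: (46.5+32.5)/2 × 2 = 79.0
  Sum = 137.725 µg/L·hr
Tail: C_last/k_e = 32.5/0.245 = 132.653
AUC_0→∞ (transdermal patch) = 137.725 + 132.653 = 270.378 µg/L·hr
F = (AUC_ev/D_ev)/(AUC_iv/D_iv) = (270.378/62.5)/(1290/25) = 4.326048/51.6 = 0.0838

F = 0.0838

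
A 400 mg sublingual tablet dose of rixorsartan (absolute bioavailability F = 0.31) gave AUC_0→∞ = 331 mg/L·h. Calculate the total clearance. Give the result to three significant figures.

CL = F × Dose / AUC_0→∞
   = 0.31 × 400 / 331 = 0.374622 L/h

CL = 0.375 L/h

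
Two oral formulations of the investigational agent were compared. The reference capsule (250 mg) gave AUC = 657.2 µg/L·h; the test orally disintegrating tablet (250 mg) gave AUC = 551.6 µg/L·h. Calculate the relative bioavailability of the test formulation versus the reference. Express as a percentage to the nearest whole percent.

F_rel = (AUC_test/D_test) / (AUC_ref/D_ref)
      = (551.6/250) / (657.2/250)
      = 2.2064 / 2.6288 = 0.8393 = 83.93%

F_rel = 84%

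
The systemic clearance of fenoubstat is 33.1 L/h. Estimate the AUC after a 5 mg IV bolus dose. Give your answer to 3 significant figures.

AUC_0→∞ = Dose_iv / CL
        = 5 / 33.1 = 0.151057 mg/L·h

AUC = 0.151 mg/L·h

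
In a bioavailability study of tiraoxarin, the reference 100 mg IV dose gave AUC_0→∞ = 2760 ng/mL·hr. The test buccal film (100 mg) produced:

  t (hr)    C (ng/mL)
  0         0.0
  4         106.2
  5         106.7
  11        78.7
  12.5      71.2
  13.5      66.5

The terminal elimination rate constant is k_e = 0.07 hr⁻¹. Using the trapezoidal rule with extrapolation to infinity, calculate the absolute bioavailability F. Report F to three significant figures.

F = 0.727

Trapezoidal AUC_0→13.5 (buccal film):
  [0→4]: (0.0+106.2)/2 × 4 = 212.4
  [4→5]: (106.2+106.7)/2 × 1 = 106.45
  [5→11]: (106.7+78.7)/2 × 6 = 556.2
  [11→12.5]: (78.7+71.2)/2 × 1.5 = 112.425
  [12.5→13.5]: (71.2+66.5)/2 × 1 = 68.85
  Sum = 1056.325 ng/mL·hr
Tail: C_last/k_e = 66.5/0.07 = 950.000
AUC_0→∞ (buccal film) = 1056.325 + 950.000 = 2006.325 ng/mL·hr
F = (AUC_ev/D_ev)/(AUC_iv/D_iv) = (2006.325/100)/(2760/100) = 20.06325/27.6 = 0.7269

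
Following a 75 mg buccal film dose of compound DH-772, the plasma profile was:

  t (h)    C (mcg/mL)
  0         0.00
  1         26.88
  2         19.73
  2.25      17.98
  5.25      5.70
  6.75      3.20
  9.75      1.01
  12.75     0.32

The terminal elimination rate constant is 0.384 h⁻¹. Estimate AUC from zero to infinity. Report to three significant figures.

Trapezoidal AUC_0→12.75:
  [0→1]: (0.00+26.88)/2 × 1 = 13.44
  [1→2]: (26.88+19.73)/2 × 1 = 23.305
  [2→2.25]: (19.73+17.98)/2 × 0.25 = 4.71375
  [2.25→5.25]: (17.98+5.70)/2 × 3 = 35.52
  [5.25→6.75]: (5.70+3.20)/2 × 1.5 = 6.675
  [6.75→9.75]: (3.20+1.01)/2 × 3 = 6.315
  [9.75→12.75]: (1.01+0.32)/2 × 3 = 1.995
  Sum = 91.96375 mcg/mL·h
Extrapolated tail: C_last / k_e = 0.32 / 0.384 = 0.833
AUC_0→∞ = 91.96375 + 0.833 = 92.79675 mcg/mL·h

AUC = 92.8 mcg/mL·h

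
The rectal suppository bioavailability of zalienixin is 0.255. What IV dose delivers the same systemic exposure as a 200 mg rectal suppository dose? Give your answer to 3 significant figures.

Systemic exposure from an extravascular dose = F × D_ev, so the equivalent IV dose is F × D_ev.
D_iv = F × D_ev = 0.255 × 200 = 51 mg

D_iv = 51.0 mg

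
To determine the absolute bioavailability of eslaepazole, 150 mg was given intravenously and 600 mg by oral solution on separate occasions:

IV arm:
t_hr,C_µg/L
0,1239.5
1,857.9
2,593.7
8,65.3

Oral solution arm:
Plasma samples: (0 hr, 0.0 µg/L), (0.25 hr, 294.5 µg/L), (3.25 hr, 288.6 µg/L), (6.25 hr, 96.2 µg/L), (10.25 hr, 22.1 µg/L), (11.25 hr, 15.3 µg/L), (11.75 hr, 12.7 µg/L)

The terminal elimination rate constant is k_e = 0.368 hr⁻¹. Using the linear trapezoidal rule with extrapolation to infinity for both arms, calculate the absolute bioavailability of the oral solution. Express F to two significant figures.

F = 0.11

Trapezoidal AUC_0→8 (IV):
  [0→1]: (1239.5+857.9)/2 × 1 = 1048.7
  [1→2]: (857.9+593.7)/2 × 1 = 725.8
  [2→8]: (593.7+65.3)/2 × 6 = 1977.0
  Sum = 3751.5 µg/L·hr
IV tail: 65.3/0.368 = 177.446; AUC_iv,0→∞ = 3751.5 + 177.446 = 3928.946 µg/L·hr
Trapezoidal AUC_0→11.75 (oral solution):
  [0→0.25]: (0.0+294.5)/2 × 0.25 = 36.8125
  [0.25→3.25]: (294.5+288.6)/2 × 3 = 874.65
  [3.25→6.25]: (288.6+96.2)/2 × 3 = 577.2
  [6.25→10.25]: (96.2+22.1)/2 × 4 = 236.6
  [10.25→11.25]: (22.1+15.3)/2 × 1 = 18.7
  [11.25→11.75]: (15.3+12.7)/2 × 0.5 = 7.0
  Sum = 1750.9625 µg/L·hr
oral solution tail: 12.7/0.368 = 34.511; AUC_ev,0→∞ = 1750.9625 + 34.511 = 1785.4735 µg/L·hr
F = (AUC_ev/D_ev)/(AUC_iv/D_iv) = (1785.4735/600)/(3928.946/150) = 2.97579/26.193 = 0.1136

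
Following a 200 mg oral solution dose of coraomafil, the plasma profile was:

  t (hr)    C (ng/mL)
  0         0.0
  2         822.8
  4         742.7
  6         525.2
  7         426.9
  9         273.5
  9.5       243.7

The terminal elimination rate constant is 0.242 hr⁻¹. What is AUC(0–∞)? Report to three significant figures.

Trapezoidal AUC_0→9.5:
  [0→2]: (0.0+822.8)/2 × 2 = 822.8
  [2→4]: (822.8+742.7)/2 × 2 = 1565.5
  [4→6]: (742.7+525.2)/2 × 2 = 1267.9
  [6→7]: (525.2+426.9)/2 × 1 = 476.05
  [7→9]: (426.9+273.5)/2 × 2 = 700.4
  [9→9.5]: (273.5+243.7)/2 × 0.5 = 129.3
  Sum = 4961.95 ng/mL·hr
Extrapolated tail: C_last / k_e = 243.7 / 0.242 = 1007.025
AUC_0→∞ = 4961.95 + 1007.025 = 5968.975 ng/mL·hr

AUC = 5970 ng/mL·hr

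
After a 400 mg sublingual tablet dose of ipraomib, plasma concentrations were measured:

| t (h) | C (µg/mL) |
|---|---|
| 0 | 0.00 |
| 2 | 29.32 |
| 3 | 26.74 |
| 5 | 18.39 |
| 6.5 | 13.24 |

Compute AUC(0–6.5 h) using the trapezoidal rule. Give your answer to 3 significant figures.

AUC = 126 µg/mL·h

Trapezoidal AUC_0→6.5:
  [0→2]: (0.00+29.32)/2 × 2 = 29.32
  [2→3]: (29.32+26.74)/2 × 1 = 28.03
  [3→5]: (26.74+18.39)/2 × 2 = 45.13
  [5→6.5]: (18.39+13.24)/2 × 1.5 = 23.7225
  Sum = 126.2025 µg/mL·h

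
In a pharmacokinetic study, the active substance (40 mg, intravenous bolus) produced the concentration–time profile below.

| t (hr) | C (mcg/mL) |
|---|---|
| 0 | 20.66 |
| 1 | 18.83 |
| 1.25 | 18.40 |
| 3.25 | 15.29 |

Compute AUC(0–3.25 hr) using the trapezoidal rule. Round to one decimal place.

Trapezoidal AUC_0→3.25:
  [0→1]: (20.66+18.83)/2 × 1 = 19.745
  [1→1.25]: (18.83+18.40)/2 × 0.25 = 4.65375
  [1.25→3.25]: (18.40+15.29)/2 × 2 = 33.69
  Sum = 58.08875 mcg/mL·hr

AUC = 58.1 mcg/mL·hr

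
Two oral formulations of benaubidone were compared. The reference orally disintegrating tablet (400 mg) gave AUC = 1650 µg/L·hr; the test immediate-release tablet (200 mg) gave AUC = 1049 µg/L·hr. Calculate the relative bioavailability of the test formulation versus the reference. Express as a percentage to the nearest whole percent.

F_rel = 127%

F_rel = (AUC_test/D_test) / (AUC_ref/D_ref)
      = (1049/200) / (1650/400)
      = 5.245 / 4.125 = 1.2715 = 127.15%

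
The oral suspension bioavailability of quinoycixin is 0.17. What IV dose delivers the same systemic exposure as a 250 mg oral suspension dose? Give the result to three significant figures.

Systemic exposure from an extravascular dose = F × D_ev, so the equivalent IV dose is F × D_ev.
D_iv = F × D_ev = 0.17 × 250 = 42.5 mg

D_iv = 42.5 mg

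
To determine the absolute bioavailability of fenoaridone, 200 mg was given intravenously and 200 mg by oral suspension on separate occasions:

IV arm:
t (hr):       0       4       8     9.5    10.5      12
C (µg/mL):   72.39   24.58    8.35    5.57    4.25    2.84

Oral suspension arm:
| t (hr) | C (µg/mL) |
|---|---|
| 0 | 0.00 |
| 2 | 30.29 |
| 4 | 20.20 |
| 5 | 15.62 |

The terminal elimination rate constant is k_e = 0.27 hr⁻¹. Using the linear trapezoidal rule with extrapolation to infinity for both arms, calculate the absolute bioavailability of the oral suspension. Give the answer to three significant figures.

Trapezoidal AUC_0→12 (IV):
  [0→4]: (72.39+24.58)/2 × 4 = 193.94
  [4→8]: (24.58+8.35)/2 × 4 = 65.86
  [8→9.5]: (8.35+5.57)/2 × 1.5 = 10.44
  [9.5→10.5]: (5.57+4.25)/2 × 1 = 4.91
  [10.5→12]: (4.25+2.84)/2 × 1.5 = 5.3175
  Sum = 280.4675 µg/mL·hr
IV tail: 2.84/0.27 = 10.519; AUC_iv,0→∞ = 280.4675 + 10.519 = 290.9865 µg/mL·hr
Trapezoidal AUC_0→5 (oral suspension):
  [0→2]: (0.00+30.29)/2 × 2 = 30.29
  [2→4]: (30.29+20.20)/2 × 2 = 50.49
  [4→5]: (20.20+15.62)/2 × 1 = 17.91
  Sum = 98.69 µg/mL·hr
oral suspension tail: 15.62/0.27 = 57.852; AUC_ev,0→∞ = 98.69 + 57.852 = 156.542 µg/mL·hr
F = (AUC_ev/D_ev)/(AUC_iv/D_iv) = (156.542/200)/(290.9865/200) = 0.78271/1.4549325 = 0.5380

F = 0.538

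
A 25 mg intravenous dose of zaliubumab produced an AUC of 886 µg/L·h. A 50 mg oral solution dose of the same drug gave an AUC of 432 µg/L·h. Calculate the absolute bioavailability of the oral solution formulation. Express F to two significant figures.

F = 0.24

F = (AUC_ev / D_ev) / (AUC_iv / D_iv)
  = (432/50) / (886/25)
  = 8.64 / 35.44 = 0.2438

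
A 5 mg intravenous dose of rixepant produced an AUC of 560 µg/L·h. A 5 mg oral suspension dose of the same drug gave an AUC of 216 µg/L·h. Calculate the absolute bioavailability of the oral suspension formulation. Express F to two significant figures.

F = (AUC_ev / D_ev) / (AUC_iv / D_iv)
  = (216/5) / (560/5)
  = 43.2 / 112 = 0.3857

F = 0.39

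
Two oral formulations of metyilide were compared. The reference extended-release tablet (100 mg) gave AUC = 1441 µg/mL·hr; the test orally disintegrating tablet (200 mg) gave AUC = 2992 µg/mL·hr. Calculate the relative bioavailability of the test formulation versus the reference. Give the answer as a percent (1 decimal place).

F_rel = (AUC_test/D_test) / (AUC_ref/D_ref)
      = (2992/200) / (1441/100)
      = 14.96 / 14.41 = 1.0382 = 103.82%

F_rel = 103.8%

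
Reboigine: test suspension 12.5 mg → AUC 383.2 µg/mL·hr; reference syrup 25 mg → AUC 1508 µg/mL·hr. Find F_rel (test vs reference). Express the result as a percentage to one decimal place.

F_rel = (AUC_test/D_test) / (AUC_ref/D_ref)
      = (383.2/12.5) / (1508/25)
      = 30.656 / 60.32 = 0.5082 = 50.82%

F_rel = 50.8%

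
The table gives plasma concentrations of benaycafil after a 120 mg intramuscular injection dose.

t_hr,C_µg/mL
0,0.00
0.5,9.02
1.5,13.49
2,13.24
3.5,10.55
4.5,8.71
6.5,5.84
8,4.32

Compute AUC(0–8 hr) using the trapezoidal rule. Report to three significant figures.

AUC = 69.8 µg/mL·hr

Trapezoidal AUC_0→8:
  [0→0.5]: (0.00+9.02)/2 × 0.5 = 2.255
  [0.5→1.5]: (9.02+13.49)/2 × 1 = 11.255
  [1.5→2]: (13.49+13.24)/2 × 0.5 = 6.6825
  [2→3.5]: (13.24+10.55)/2 × 1.5 = 17.8425
  [3.5→4.5]: (10.55+8.71)/2 × 1 = 9.63
  [4.5→6.5]: (8.71+5.84)/2 × 2 = 14.55
  [6.5→8]: (5.84+4.32)/2 × 1.5 = 7.62
  Sum = 69.835 µg/mL·hr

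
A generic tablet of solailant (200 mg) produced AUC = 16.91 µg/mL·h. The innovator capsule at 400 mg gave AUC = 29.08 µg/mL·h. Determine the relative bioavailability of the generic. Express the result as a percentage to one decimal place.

F_rel = 116.3%

F_rel = (AUC_test/D_test) / (AUC_ref/D_ref)
      = (16.91/200) / (29.08/400)
      = 0.08455 / 0.0727 = 1.1630 = 116.30%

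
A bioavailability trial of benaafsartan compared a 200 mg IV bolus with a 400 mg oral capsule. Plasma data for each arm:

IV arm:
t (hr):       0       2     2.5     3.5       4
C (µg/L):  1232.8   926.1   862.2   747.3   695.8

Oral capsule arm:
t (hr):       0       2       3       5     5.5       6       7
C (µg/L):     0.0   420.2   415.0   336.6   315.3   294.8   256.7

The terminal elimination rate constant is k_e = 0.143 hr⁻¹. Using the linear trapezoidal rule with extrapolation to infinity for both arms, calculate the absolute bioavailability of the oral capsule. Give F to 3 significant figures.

F = 0.230

Trapezoidal AUC_0→4 (IV):
  [0→2]: (1232.8+926.1)/2 × 2 = 2158.9
  [2→2.5]: (926.1+862.2)/2 × 0.5 = 447.075
  [2.5→3.5]: (862.2+747.3)/2 × 1 = 804.75
  [3.5→4]: (747.3+695.8)/2 × 0.5 = 360.775
  Sum = 3771.5 µg/L·hr
IV tail: 695.8/0.143 = 4865.734; AUC_iv,0→∞ = 3771.5 + 4865.734 = 8637.234 µg/L·hr
Trapezoidal AUC_0→7 (oral capsule):
  [0→2]: (0.0+420.2)/2 × 2 = 420.2
  [2→3]: (420.2+415.0)/2 × 1 = 417.6
  [3→5]: (415.0+336.6)/2 × 2 = 751.6
  [5→5.5]: (336.6+315.3)/2 × 0.5 = 162.975
  [5.5→6]: (315.3+294.8)/2 × 0.5 = 152.525
  [6→7]: (294.8+256.7)/2 × 1 = 275.75
  Sum = 2180.65 µg/L·hr
oral capsule tail: 256.7/0.143 = 1795.105; AUC_ev,0→∞ = 2180.65 + 1795.105 = 3975.755 µg/L·hr
F = (AUC_ev/D_ev)/(AUC_iv/D_iv) = (3975.755/400)/(8637.234/200) = 9.9393875/43.18617 = 0.2302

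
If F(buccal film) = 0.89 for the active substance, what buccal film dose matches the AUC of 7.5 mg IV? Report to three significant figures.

For equal systemic exposure: F × D_ev = D_iv
D_ev = D_iv / F = 7.5 / 0.89 = 8.42697 mg

D_buccal = 8.43 mg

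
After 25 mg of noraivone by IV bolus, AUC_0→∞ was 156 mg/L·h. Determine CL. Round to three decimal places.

CL = 0.160 L/h

CL = Dose_iv / AUC_0→∞
   = 25 / 156 = 0.160256 L/h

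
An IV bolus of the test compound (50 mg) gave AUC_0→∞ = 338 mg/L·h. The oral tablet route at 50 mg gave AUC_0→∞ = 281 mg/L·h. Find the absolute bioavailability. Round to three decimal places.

F = (AUC_ev / D_ev) / (AUC_iv / D_iv)
  = (281/50) / (338/50)
  = 5.62 / 6.76 = 0.8314

F = 0.831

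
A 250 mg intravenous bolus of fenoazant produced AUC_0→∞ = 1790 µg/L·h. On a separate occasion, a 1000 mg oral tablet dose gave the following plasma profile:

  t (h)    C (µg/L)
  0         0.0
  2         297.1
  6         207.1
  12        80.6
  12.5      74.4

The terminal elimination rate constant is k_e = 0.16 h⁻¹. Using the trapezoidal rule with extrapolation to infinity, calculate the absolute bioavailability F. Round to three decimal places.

F = 0.373

Trapezoidal AUC_0→12.5 (oral tablet):
  [0→2]: (0.0+297.1)/2 × 2 = 297.1
  [2→6]: (297.1+207.1)/2 × 4 = 1008.4
  [6→12]: (207.1+80.6)/2 × 6 = 863.1
  [12→12.5]: (80.6+74.4)/2 × 0.5 = 38.75
  Sum = 2207.35 µg/L·h
Tail: C_last/k_e = 74.4/0.16 = 465.000
AUC_0→∞ (oral tablet) = 2207.35 + 465.000 = 2672.35 µg/L·h
F = (AUC_ev/D_ev)/(AUC_iv/D_iv) = (2672.35/1000)/(1790/250) = 2.67235/7.16 = 0.3732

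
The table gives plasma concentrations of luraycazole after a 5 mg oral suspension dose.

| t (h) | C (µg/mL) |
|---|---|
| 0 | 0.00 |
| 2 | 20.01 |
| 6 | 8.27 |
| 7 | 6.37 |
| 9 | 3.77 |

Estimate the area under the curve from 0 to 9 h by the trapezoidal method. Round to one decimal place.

AUC = 94.0 µg/mL·h

Trapezoidal AUC_0→9:
  [0→2]: (0.00+20.01)/2 × 2 = 20.01
  [2→6]: (20.01+8.27)/2 × 4 = 56.56
  [6→7]: (8.27+6.37)/2 × 1 = 7.32
  [7→9]: (6.37+3.77)/2 × 2 = 10.14
  Sum = 94.03 µg/mL·h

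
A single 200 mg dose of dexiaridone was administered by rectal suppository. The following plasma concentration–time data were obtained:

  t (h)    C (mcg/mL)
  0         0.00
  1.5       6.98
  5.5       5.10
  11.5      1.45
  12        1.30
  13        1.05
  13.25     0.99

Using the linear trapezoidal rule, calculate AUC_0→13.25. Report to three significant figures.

AUC = 51.2 mcg/mL·h

Trapezoidal AUC_0→13.25:
  [0→1.5]: (0.00+6.98)/2 × 1.5 = 5.235
  [1.5→5.5]: (6.98+5.10)/2 × 4 = 24.16
  [5.5→11.5]: (5.10+1.45)/2 × 6 = 19.65
  [11.5→12]: (1.45+1.30)/2 × 0.5 = 0.6875
  [12→13]: (1.30+1.05)/2 × 1 = 1.175
  [13→13.25]: (1.05+0.99)/2 × 0.25 = 0.255
  Sum = 51.1625 mcg/mL·h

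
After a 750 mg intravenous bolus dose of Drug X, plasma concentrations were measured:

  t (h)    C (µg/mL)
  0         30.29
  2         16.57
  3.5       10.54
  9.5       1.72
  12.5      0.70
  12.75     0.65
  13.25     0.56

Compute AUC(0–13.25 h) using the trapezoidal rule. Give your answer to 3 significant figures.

Trapezoidal AUC_0→13.25:
  [0→2]: (30.29+16.57)/2 × 2 = 46.86
  [2→3.5]: (16.57+10.54)/2 × 1.5 = 20.3325
  [3.5→9.5]: (10.54+1.72)/2 × 6 = 36.78
  [9.5→12.5]: (1.72+0.70)/2 × 3 = 3.63
  [12.5→12.75]: (0.70+0.65)/2 × 0.25 = 0.16875
  [12.75→13.25]: (0.65+0.56)/2 × 0.5 = 0.3025
  Sum = 108.07375 µg/mL·h

AUC = 108 µg/mL·h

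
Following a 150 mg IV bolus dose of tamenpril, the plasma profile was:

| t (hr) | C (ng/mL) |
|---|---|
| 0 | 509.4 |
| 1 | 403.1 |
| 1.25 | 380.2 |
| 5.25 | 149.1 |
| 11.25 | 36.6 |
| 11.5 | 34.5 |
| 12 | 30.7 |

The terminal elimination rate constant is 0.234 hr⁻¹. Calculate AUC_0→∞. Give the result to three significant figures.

AUC = 2330 ng/mL·hr

Trapezoidal AUC_0→12:
  [0→1]: (509.4+403.1)/2 × 1 = 456.25
  [1→1.25]: (403.1+380.2)/2 × 0.25 = 97.9125
  [1.25→5.25]: (380.2+149.1)/2 × 4 = 1058.6
  [5.25→11.25]: (149.1+36.6)/2 × 6 = 557.1
  [11.25→11.5]: (36.6+34.5)/2 × 0.25 = 8.8875
  [11.5→12]: (34.5+30.7)/2 × 0.5 = 16.3
  Sum = 2195.05 ng/mL·hr
Extrapolated tail: C_last / k_e = 30.7 / 0.234 = 131.197
AUC_0→∞ = 2195.05 + 131.197 = 2326.247 ng/mL·hr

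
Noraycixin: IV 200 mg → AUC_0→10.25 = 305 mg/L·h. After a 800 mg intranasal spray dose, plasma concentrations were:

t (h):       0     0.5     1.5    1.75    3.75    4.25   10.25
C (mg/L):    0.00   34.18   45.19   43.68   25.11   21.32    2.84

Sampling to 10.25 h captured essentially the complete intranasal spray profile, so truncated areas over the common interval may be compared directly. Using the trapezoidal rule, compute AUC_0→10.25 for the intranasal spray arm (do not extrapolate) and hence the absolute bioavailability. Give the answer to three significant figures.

F = 0.174

Trapezoidal AUC_0→10.25 (intranasal spray):
  [0→0.5]: (0.00+34.18)/2 × 0.5 = 8.545
  [0.5→1.5]: (34.18+45.19)/2 × 1 = 39.685
  [1.5→1.75]: (45.19+43.68)/2 × 0.25 = 11.10875
  [1.75→3.75]: (43.68+25.11)/2 × 2 = 68.79
  [3.75→4.25]: (25.11+21.32)/2 × 0.5 = 11.6075
  [4.25→10.25]: (21.32+2.84)/2 × 6 = 72.48
  Sum = 212.21625 mg/L·h
F = (AUC_ev/D_ev)/(AUC_iv/D_iv) = (212.21625/800)/(305/200) = 0.26527/1.525 = 0.1739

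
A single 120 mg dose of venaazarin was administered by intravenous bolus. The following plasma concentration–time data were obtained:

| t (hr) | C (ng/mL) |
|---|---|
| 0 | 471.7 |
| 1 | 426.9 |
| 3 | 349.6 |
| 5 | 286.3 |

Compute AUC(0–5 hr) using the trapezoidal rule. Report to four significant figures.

Trapezoidal AUC_0→5:
  [0→1]: (471.7+426.9)/2 × 1 = 449.3
  [1→3]: (426.9+349.6)/2 × 2 = 776.5
  [3→5]: (349.6+286.3)/2 × 2 = 635.9
  Sum = 1861.7 ng/mL·hr

AUC = 1862 ng/mL·hr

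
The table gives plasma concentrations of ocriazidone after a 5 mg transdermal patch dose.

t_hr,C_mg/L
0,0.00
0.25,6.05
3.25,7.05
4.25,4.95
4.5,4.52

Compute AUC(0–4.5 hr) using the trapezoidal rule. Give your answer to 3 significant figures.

AUC = 27.6 mg/L·hr

Trapezoidal AUC_0→4.5:
  [0→0.25]: (0.00+6.05)/2 × 0.25 = 0.75625
  [0.25→3.25]: (6.05+7.05)/2 × 3 = 19.65
  [3.25→4.25]: (7.05+4.95)/2 × 1 = 6.0
  [4.25→4.5]: (4.95+4.52)/2 × 0.25 = 1.18375
  Sum = 27.59 mg/L·hr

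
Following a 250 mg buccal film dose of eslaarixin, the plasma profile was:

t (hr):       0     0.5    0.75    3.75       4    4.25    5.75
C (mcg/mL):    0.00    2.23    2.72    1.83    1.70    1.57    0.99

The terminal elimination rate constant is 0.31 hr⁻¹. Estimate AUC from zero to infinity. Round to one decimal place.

Trapezoidal AUC_0→5.75:
  [0→0.5]: (0.00+2.23)/2 × 0.5 = 0.5575
  [0.5→0.75]: (2.23+2.72)/2 × 0.25 = 0.61875
  [0.75→3.75]: (2.72+1.83)/2 × 3 = 6.825
  [3.75→4]: (1.83+1.70)/2 × 0.25 = 0.44125
  [4→4.25]: (1.70+1.57)/2 × 0.25 = 0.40875
  [4.25→5.75]: (1.57+0.99)/2 × 1.5 = 1.92
  Sum = 10.77125 mcg/mL·hr
Extrapolated tail: C_last / k_e = 0.99 / 0.31 = 3.194
AUC_0→∞ = 10.77125 + 3.194 = 13.96525 mcg/mL·hr

AUC = 14.0 mcg/mL·hr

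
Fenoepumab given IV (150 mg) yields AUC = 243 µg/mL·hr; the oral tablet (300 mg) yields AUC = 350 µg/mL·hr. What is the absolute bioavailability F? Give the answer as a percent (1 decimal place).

F = 72.0%

F = (AUC_ev / D_ev) / (AUC_iv / D_iv)
  = (350/300) / (243/150)
  = 1.16667 / 1.62 = 0.7202
  = 72.02%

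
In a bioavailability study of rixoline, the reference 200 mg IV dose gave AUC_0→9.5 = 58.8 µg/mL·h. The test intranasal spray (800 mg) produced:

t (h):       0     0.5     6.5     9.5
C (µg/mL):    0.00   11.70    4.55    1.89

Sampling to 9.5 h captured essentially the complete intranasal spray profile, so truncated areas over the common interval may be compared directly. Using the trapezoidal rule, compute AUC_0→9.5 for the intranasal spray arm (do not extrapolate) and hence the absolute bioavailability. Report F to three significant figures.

F = 0.261

Trapezoidal AUC_0→9.5 (intranasal spray):
  [0→0.5]: (0.00+11.70)/2 × 0.5 = 2.925
  [0.5→6.5]: (11.70+4.55)/2 × 6 = 48.75
  [6.5→9.5]: (4.55+1.89)/2 × 3 = 9.66
  Sum = 61.335 µg/mL·h
F = (AUC_ev/D_ev)/(AUC_iv/D_iv) = (61.335/800)/(58.8/200) = 0.07666875/0.294 = 0.2608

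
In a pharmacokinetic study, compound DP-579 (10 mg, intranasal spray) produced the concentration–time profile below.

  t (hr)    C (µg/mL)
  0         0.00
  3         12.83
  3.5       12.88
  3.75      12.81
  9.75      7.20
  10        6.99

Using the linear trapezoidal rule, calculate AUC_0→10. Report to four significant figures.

Trapezoidal AUC_0→10:
  [0→3]: (0.00+12.83)/2 × 3 = 19.245
  [3→3.5]: (12.83+12.88)/2 × 0.5 = 6.4275
  [3.5→3.75]: (12.88+12.81)/2 × 0.25 = 3.21125
  [3.75→9.75]: (12.81+7.20)/2 × 6 = 60.03
  [9.75→10]: (7.20+6.99)/2 × 0.25 = 1.77375
  Sum = 90.6875 µg/mL·hr

AUC = 90.69 µg/mL·hr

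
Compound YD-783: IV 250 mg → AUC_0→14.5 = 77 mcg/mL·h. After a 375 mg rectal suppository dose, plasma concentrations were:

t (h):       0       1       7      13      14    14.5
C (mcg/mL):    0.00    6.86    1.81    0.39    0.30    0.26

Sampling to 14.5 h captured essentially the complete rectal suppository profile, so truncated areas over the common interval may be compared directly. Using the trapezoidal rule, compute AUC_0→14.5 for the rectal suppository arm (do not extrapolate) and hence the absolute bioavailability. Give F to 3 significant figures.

F = 0.316

Trapezoidal AUC_0→14.5 (rectal suppository):
  [0→1]: (0.00+6.86)/2 × 1 = 3.43
  [1→7]: (6.86+1.81)/2 × 6 = 26.01
  [7→13]: (1.81+0.39)/2 × 6 = 6.6
  [13→14]: (0.39+0.30)/2 × 1 = 0.345
  [14→14.5]: (0.30+0.26)/2 × 0.5 = 0.14
  Sum = 36.525 mcg/mL·h
F = (AUC_ev/D_ev)/(AUC_iv/D_iv) = (36.525/375)/(77/250) = 0.0974/0.308 = 0.3162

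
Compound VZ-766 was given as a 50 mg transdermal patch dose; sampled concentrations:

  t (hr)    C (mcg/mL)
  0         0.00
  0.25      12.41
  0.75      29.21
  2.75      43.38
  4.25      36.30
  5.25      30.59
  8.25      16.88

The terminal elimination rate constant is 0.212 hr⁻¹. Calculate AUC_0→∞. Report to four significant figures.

Trapezoidal AUC_0→8.25:
  [0→0.25]: (0.00+12.41)/2 × 0.25 = 1.55125
  [0.25→0.75]: (12.41+29.21)/2 × 0.5 = 10.405
  [0.75→2.75]: (29.21+43.38)/2 × 2 = 72.59
  [2.75→4.25]: (43.38+36.30)/2 × 1.5 = 59.76
  [4.25→5.25]: (36.30+30.59)/2 × 1 = 33.445
  [5.25→8.25]: (30.59+16.88)/2 × 3 = 71.205
  Sum = 248.95625 mcg/mL·hr
Extrapolated tail: C_last / k_e = 16.88 / 0.212 = 79.623
AUC_0→∞ = 248.95625 + 79.623 = 328.57925 mcg/mL·hr

AUC = 328.6 mcg/mL·hr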